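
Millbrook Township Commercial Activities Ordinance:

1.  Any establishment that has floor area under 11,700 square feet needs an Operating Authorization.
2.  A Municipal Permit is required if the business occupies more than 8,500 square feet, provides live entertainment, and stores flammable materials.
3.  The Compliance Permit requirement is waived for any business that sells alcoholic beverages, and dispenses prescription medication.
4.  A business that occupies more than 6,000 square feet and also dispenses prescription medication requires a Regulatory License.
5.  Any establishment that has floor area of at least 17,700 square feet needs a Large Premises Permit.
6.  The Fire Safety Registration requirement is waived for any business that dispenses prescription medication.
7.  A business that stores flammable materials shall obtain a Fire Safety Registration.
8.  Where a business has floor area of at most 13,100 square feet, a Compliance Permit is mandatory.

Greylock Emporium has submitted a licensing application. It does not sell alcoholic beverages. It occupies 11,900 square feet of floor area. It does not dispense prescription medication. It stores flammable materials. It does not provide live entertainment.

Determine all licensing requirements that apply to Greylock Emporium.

Compliance Permit, Fire Safety Registration

1. floor area 11,900 square feet ≥ 11,700 square feet → Operating Authorization not required.
2. floor area 11,900 square feet > 8,500 square feet; does not provide live entertainment; stores flammable materials → Municipal Permit not required.
3. does not sell alcoholic beverages; does not dispense prescription medication → Compliance Permit exemption does not apply.
4. floor area 11,900 square feet > 6,000 square feet; does not dispense prescription medication → Regulatory License not required.
5. floor area 11,900 square feet < 17,700 square feet → Large Premises Permit not required.
6. does not dispense prescription medication → Fire Safety Registration exemption does not apply.
7. stores flammable materials → Fire Safety Registration required.
8. floor area 11,900 square feet ≤ 13,100 square feet → Compliance Permit required.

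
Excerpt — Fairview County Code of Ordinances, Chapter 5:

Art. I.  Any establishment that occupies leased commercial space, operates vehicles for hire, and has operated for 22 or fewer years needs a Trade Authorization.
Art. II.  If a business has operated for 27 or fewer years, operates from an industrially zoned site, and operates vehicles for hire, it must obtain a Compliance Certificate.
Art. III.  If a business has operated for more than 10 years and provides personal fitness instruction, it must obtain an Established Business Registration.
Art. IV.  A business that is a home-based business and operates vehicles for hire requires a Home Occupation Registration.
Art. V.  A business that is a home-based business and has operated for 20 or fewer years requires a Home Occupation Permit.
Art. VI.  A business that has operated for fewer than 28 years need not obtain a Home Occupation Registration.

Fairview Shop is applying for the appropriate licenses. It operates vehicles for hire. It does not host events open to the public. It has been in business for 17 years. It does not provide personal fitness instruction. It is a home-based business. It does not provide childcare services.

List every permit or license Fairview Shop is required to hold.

Home Occupation Permit

Art. I. is a home-based business (not: occupies leased commercial space); operates vehicles for hire; years in business 17 ≤ 22 → Trade Authorization not required.
Art. II. years in business 17 ≤ 27; is a home-based business (not: operates from an industrially zoned site); operates vehicles for hire → Compliance Certificate not required.
Art. III. years in business 17 > 10; does not provide personal fitness instruction → Established Business Registration not required.
Art. IV. is a home-based business; operates vehicles for hire → Home Occupation Registration required.
Art. V. is a home-based business; years in business 17 ≤ 20 → Home Occupation Permit required.
Art. VI. years in business 17 < 28 → exempt from Home Occupation Registration.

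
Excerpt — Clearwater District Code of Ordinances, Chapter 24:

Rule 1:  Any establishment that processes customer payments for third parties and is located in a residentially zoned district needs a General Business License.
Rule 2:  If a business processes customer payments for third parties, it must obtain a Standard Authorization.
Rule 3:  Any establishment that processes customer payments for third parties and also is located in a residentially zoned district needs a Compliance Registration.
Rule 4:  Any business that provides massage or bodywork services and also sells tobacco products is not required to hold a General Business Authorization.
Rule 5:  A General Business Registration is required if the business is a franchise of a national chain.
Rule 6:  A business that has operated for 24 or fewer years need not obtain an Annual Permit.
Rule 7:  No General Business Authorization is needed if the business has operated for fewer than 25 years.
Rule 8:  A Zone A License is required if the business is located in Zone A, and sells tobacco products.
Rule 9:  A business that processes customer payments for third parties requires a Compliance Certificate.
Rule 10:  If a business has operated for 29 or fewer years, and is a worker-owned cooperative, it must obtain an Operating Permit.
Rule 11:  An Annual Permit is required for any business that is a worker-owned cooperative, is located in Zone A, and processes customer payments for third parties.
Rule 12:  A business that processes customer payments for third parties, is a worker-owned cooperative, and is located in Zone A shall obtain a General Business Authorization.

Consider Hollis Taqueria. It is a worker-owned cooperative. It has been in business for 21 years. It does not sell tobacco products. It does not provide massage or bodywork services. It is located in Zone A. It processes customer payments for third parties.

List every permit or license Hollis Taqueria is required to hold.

Compliance Certificate, Operating Permit, Standard Authorization

Rule 1: processes customer payments for third parties; is located in Zone A (not: is located in a residentially zoned district) → General Business License not required.
Rule 2: processes customer payments for third parties → Standard Authorization required.
Rule 3: processes customer payments for third parties; is located in Zone A (not: is located in a residentially zoned district) → Compliance Registration not required.
Rule 4: does not provide massage or bodywork services; does not sell tobacco products → General Business Authorization exemption does not apply.
Rule 5: is a worker-owned cooperative (not: is a franchise of a national chain) → General Business Registration not required.
Rule 6: years in business 21 ≤ 24 → exempt from Annual Permit.
Rule 7: years in business 21 < 25 → exempt from General Business Authorization.
Rule 8: is located in Zone A; does not sell tobacco products → Zone A License not required.
Rule 9: processes customer payments for third parties → Compliance Certificate required.
Rule 10: years in business 21 ≤ 29; is a worker-owned cooperative → Operating Permit required.
Rule 11: is a worker-owned cooperative; is located in Zone A; processes customer payments for third parties → Annual Permit required.
Rule 12: processes customer payments for third parties; is a worker-owned cooperative; is located in Zone A → General Business Authorization required.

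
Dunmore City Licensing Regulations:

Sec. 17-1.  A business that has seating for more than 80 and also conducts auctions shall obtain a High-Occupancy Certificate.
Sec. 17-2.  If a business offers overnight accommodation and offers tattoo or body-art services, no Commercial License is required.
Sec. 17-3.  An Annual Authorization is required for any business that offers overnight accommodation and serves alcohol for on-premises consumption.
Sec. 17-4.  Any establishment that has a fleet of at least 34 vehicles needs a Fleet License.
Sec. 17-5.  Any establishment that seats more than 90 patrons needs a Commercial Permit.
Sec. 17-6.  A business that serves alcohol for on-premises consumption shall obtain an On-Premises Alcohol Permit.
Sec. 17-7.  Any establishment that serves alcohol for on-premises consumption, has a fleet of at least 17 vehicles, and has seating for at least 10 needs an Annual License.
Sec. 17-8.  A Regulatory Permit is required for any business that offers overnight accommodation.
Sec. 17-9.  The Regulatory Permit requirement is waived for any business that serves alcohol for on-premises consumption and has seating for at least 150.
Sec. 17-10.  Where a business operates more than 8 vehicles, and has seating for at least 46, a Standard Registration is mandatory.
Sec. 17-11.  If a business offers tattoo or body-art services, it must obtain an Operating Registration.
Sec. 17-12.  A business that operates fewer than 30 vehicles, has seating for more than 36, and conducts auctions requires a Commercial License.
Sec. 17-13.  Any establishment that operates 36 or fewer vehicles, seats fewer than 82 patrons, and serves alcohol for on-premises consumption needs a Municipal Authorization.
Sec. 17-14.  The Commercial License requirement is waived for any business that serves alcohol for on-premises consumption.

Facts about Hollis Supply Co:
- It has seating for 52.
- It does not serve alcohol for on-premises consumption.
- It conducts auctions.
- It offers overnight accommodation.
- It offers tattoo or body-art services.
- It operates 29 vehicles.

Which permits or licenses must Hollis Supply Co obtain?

Operating Registration, Regulatory Permit, Standard Registration

Sec. 17-1. seating 52 ≤ 80; conducts auctions → High-Occupancy Certificate not required.
Sec. 17-2. offers overnight accommodation; offers tattoo or body-art services → exempt from Commercial License.
Sec. 17-3. offers overnight accommodation; does not serve alcohol for on-premises consumption → Annual Authorization not required.
Sec. 17-4. vehicles 29 < 34 → Fleet License not required.
Sec. 17-5. seating 52 ≤ 90 → Commercial Permit not required.
Sec. 17-6. does not serve alcohol for on-premises consumption → On-Premises Alcohol Permit not required.
Sec. 17-7. does not serve alcohol for on-premises consumption; vehicles 29 ≥ 17; seating 52 ≥ 10 → Annual License not required.
Sec. 17-8. offers overnight accommodation → Regulatory Permit required.
Sec. 17-9. does not serve alcohol for on-premises consumption; seating 52 < 150 → Regulatory Permit exemption does not apply.
Sec. 17-10. vehicles 29 > 8; seating 52 ≥ 46 → Standard Registration required.
Sec. 17-11. offers tattoo or body-art services → Operating Registration required.
Sec. 17-12. vehicles 29 < 30; seating 52 > 36; conducts auctions → Commercial License required.
Sec. 17-13. vehicles 29 ≤ 36; seating 52 < 82; does not serve alcohol for on-premises consumption → Municipal Authorization not required.
Sec. 17-14. does not serve alcohol for on-premises consumption → Commercial License exemption does not apply.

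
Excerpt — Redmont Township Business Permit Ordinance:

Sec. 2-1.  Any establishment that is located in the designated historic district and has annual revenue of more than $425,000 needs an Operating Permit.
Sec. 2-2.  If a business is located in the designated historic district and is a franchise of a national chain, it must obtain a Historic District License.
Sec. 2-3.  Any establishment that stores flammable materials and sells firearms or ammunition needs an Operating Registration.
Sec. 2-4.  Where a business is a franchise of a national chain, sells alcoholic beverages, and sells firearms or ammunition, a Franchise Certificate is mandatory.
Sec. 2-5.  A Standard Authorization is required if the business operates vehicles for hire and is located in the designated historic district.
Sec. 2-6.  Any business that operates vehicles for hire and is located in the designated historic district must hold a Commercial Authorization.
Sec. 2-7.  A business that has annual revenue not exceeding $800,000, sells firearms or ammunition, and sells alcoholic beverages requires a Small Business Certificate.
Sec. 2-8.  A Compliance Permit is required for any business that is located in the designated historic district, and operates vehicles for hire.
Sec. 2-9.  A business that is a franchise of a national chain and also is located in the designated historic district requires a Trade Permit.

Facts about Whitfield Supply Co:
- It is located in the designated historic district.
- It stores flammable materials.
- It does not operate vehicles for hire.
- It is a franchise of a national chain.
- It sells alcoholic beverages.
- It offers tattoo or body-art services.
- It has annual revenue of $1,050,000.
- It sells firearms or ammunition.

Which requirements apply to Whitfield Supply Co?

Sec. 2-1. is located in the designated historic district; revenue $1,050,000 > $425,000 → Operating Permit required.
Sec. 2-2. is located in the designated historic district; is a franchise of a national chain → Historic District License required.
Sec. 2-3. stores flammable materials; sells firearms or ammunition → Operating Registration required.
Sec. 2-4. is a franchise of a national chain; sells alcoholic beverages; sells firearms or ammunition → Franchise Certificate required.
Sec. 2-5. does not operate vehicles for hire; is located in the designated historic district → Standard Authorization not required.
Sec. 2-6. does not operate vehicles for hire; is located in the designated historic district → Commercial Authorization not required.
Sec. 2-7. revenue $1,050,000 > $800,000; sells firearms or ammunition; sells alcoholic beverages → Small Business Certificate not required.
Sec. 2-8. is located in the designated historic district; does not operate vehicles for hire → Compliance Permit not required.
Sec. 2-9. is a franchise of a national chain; is located in the designated historic district → Trade Permit required.

Franchise Certificate, Historic District License, Operating Permit, Operating Registration, Trade Permit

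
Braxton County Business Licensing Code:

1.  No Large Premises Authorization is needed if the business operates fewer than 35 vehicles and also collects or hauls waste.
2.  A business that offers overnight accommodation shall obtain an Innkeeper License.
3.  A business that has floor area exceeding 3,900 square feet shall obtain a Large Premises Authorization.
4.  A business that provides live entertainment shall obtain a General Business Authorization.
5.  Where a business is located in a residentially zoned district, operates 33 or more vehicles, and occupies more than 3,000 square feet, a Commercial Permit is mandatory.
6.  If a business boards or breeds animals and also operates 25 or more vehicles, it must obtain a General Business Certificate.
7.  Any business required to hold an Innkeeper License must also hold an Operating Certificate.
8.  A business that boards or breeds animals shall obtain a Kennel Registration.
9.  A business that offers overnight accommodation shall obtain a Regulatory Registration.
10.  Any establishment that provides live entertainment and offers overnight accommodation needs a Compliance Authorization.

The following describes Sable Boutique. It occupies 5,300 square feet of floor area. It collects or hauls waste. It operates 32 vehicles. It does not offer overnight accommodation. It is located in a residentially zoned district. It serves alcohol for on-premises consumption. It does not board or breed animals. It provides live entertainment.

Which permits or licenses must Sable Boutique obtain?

1. vehicles 32 < 35; collects or hauls waste → exempt from Large Premises Authorization.
2. does not offer overnight accommodation → Innkeeper License not required.
3. floor area 5,300 square feet > 3,900 square feet → Large Premises Authorization required.
4. provides live entertainment → General Business Authorization required.
5. is located in a residentially zoned district; vehicles 32 < 33; floor area 5,300 square feet > 3,000 square feet → Commercial Permit not required.
6. does not board or breed animals; vehicles 32 ≥ 25 → General Business Certificate not required.
7. Innkeeper License is not required → no effect.
8. does not board or breed animals → Kennel Registration not required.
9. does not offer overnight accommodation → Regulatory Registration not required.
10. provides live entertainment; does not offer overnight accommodation → Compliance Authorization not required.

General Business Authorization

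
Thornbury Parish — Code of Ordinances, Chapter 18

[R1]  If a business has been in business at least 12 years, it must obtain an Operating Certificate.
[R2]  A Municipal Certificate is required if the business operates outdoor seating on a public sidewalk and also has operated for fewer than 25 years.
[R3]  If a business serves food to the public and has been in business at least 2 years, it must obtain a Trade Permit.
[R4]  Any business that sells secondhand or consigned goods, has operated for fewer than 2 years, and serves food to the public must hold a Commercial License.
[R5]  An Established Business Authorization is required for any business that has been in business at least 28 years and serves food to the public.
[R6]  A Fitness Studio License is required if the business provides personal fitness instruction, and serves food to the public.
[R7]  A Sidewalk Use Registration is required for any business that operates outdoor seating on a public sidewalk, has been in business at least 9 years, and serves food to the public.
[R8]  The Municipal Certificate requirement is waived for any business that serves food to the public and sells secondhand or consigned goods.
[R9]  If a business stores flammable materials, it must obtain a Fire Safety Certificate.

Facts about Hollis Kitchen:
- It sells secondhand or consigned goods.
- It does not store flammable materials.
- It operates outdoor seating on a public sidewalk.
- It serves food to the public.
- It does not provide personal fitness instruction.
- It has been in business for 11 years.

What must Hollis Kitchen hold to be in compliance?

Sidewalk Use Registration, Trade Permit

[R1] years in business 11 < 12 → Operating Certificate not required.
[R2] operates outdoor seating on a public sidewalk; years in business 11 < 25 → Municipal Certificate required.
[R3] serves food to the public; years in business 11 ≥ 2 → Trade Permit required.
[R4] sells secondhand or consigned goods; years in business 11 ≥ 2; serves food to the public → Commercial License not required.
[R5] years in business 11 < 28; serves food to the public → Established Business Authorization not required.
[R6] does not provide personal fitness instruction; serves food to the public → Fitness Studio License not required.
[R7] operates outdoor seating on a public sidewalk; years in business 11 ≥ 9; serves food to the public → Sidewalk Use Registration required.
[R8] serves food to the public; sells secondhand or consigned goods → exempt from Municipal Certificate.
[R9] does not store flammable materials → Fire Safety Certificate not required.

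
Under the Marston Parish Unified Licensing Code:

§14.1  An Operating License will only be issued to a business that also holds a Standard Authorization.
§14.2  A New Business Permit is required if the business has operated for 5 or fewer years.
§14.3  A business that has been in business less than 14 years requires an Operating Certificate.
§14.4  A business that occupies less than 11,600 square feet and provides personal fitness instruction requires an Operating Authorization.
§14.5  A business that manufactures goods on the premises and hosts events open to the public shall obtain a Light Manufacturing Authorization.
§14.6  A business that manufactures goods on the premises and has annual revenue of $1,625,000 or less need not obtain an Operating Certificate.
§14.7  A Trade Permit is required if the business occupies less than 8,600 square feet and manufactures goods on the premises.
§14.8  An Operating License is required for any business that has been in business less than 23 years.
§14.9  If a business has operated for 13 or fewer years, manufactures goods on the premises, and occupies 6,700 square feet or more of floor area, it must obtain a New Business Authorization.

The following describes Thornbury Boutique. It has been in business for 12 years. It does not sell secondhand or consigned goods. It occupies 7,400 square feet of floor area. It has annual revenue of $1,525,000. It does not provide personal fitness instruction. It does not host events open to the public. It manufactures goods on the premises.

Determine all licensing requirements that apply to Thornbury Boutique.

§14.1 Operating License is required → Standard Authorization also required.
§14.2 years in business 12 > 5 → New Business Permit not required.
§14.3 years in business 12 < 14 → Operating Certificate required.
§14.4 floor area 7,400 square feet < 11,600 square feet; does not provide personal fitness instruction → Operating Authorization not required.
§14.5 manufactures goods on the premises; does not host events open to the public → Light Manufacturing Authorization not required.
§14.6 manufactures goods on the premises; revenue $1,525,000 ≤ $1,625,000 → exempt from Operating Certificate.
§14.7 floor area 7,400 square feet < 8,600 square feet; manufactures goods on the premises → Trade Permit required.
§14.8 years in business 12 < 23 → Operating License required.
§14.9 years in business 12 ≤ 13; manufactures goods on the premises; floor area 7,400 square feet ≥ 6,700 square feet → New Business Authorization required.

New Business Authorization, Operating License, Standard Authorization, Trade Permit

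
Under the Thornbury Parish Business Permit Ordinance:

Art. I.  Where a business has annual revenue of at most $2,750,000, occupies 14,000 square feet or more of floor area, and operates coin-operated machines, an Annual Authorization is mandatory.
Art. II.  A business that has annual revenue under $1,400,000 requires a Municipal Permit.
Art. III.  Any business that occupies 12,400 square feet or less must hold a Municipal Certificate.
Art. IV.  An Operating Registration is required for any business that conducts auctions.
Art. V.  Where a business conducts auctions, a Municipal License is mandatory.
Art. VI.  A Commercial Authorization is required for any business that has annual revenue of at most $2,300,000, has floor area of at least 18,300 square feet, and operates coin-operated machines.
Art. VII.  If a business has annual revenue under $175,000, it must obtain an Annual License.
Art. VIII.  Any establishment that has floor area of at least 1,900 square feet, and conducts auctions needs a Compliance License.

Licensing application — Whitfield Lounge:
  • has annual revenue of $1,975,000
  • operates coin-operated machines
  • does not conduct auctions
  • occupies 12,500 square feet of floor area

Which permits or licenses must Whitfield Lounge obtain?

Art. I. revenue $1,975,000 ≤ $2,750,000; floor area 12,500 square feet < 14,000 square feet; operates coin-operated machines → Annual Authorization not required.
Art. II. revenue $1,975,000 ≥ $1,400,000 → Municipal Permit not required.
Art. III. floor area 12,500 square feet > 12,400 square feet → Municipal Certificate not required.
Art. IV. does not conduct auctions → Operating Registration not required.
Art. V. does not conduct auctions → Municipal License not required.
Art. VI. revenue $1,975,000 ≤ $2,300,000; floor area 12,500 square feet < 18,300 square feet; operates coin-operated machines → Commercial Authorization not required.
Art. VII. revenue $1,975,000 ≥ $175,000 → Annual License not required.
Art. VIII. floor area 12,500 square feet ≥ 1,900 square feet; does not conduct auctions → Compliance License not required.

None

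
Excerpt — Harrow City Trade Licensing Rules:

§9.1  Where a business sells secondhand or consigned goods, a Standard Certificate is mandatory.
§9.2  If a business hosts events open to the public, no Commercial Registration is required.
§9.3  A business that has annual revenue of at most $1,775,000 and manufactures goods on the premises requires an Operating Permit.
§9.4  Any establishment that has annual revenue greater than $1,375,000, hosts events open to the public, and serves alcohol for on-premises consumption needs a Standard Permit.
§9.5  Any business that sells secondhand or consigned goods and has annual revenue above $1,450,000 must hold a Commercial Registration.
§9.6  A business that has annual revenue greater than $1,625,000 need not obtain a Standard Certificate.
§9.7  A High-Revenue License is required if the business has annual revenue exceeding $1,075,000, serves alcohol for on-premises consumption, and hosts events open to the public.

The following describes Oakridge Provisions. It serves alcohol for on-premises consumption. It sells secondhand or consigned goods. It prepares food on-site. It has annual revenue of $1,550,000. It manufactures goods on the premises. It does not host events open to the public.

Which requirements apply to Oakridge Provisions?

Commercial Registration, Operating Permit, Standard Certificate

§9.1 sells secondhand or consigned goods → Standard Certificate required.
§9.2 does not host events open to the public → Commercial Registration exemption does not apply.
§9.3 revenue $1,550,000 ≤ $1,775,000; manufactures goods on the premises → Operating Permit required.
§9.4 revenue $1,550,000 > $1,375,000; does not host events open to the public; serves alcohol for on-premises consumption → Standard Permit not required.
§9.5 sells secondhand or consigned goods; revenue $1,550,000 > $1,450,000 → Commercial Registration required.
§9.6 revenue $1,550,000 ≤ $1,625,000 → Standard Certificate exemption does not apply.
§9.7 revenue $1,550,000 > $1,075,000; serves alcohol for on-premises consumption; does not host events open to the public → High-Revenue License not required.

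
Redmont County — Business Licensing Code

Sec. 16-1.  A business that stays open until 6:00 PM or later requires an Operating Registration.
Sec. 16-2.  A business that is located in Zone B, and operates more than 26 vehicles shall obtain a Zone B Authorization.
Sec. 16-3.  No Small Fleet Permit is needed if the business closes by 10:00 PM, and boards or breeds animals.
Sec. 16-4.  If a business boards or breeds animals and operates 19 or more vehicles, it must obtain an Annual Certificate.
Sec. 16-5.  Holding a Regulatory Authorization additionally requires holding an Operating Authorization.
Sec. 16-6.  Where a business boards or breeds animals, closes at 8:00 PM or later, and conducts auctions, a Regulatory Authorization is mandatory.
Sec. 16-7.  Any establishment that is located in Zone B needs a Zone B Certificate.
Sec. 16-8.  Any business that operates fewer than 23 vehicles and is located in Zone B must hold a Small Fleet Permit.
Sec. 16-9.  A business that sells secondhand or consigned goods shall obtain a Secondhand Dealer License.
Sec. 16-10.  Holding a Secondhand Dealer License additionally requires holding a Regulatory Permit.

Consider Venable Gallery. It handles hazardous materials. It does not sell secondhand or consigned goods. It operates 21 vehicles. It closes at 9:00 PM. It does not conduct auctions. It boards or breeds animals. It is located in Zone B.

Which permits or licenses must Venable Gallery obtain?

Annual Certificate, Operating Registration, Zone B Certificate

Sec. 16-1. closes 9:00 PM, after 6:00 PM → Operating Registration required.
Sec. 16-2. is located in Zone B; vehicles 21 ≤ 26 → Zone B Authorization not required.
Sec. 16-3. closes 9:00 PM, at/before 10:00 PM; boards or breeds animals → exempt from Small Fleet Permit.
Sec. 16-4. boards or breeds animals; vehicles 21 ≥ 19 → Annual Certificate required.
Sec. 16-5. Regulatory Authorization is not required → no effect.
Sec. 16-6. boards or breeds animals; closes 9:00 PM, after 8:00 PM; does not conduct auctions → Regulatory Authorization not required.
Sec. 16-7. is located in Zone B → Zone B Certificate required.
Sec. 16-8. vehicles 21 < 23; is located in Zone B → Small Fleet Permit required.
Sec. 16-9. does not sell secondhand or consigned goods → Secondhand Dealer License not required.
Sec. 16-10. Secondhand Dealer License is not required → no effect.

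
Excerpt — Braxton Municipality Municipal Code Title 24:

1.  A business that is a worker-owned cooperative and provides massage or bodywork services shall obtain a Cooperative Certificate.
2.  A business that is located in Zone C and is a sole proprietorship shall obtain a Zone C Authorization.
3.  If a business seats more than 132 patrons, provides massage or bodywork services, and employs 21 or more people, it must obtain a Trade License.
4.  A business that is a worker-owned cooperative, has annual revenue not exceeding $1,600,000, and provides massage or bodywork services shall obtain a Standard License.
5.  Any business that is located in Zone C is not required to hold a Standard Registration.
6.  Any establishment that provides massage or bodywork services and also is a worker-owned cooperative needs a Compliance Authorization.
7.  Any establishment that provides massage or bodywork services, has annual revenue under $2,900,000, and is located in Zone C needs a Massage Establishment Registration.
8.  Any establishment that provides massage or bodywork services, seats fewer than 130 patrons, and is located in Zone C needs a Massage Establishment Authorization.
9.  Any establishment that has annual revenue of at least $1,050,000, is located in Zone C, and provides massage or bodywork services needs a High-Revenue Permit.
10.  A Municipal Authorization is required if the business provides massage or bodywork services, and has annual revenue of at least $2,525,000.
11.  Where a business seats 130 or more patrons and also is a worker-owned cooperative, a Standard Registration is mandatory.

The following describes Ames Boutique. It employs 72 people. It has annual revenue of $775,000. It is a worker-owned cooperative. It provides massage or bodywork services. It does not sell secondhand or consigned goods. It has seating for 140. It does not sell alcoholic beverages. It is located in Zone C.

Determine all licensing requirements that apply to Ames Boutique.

1. is a worker-owned cooperative; provides massage or bodywork services → Cooperative Certificate required.
2. is located in Zone C; is a worker-owned cooperative (not: is a sole proprietorship) → Zone C Authorization not required.
3. seating 140 > 132; provides massage or bodywork services; employees 72 ≥ 21 → Trade License required.
4. is a worker-owned cooperative; revenue $775,000 ≤ $1,600,000; provides massage or bodywork services → Standard License required.
5. is located in Zone C → exempt from Standard Registration.
6. provides massage or bodywork services; is a worker-owned cooperative → Compliance Authorization required.
7. provides massage or bodywork services; revenue $775,000 < $2,900,000; is located in Zone C → Massage Establishment Registration required.
8. provides massage or bodywork services; seating 140 ≥ 130; is located in Zone C → Massage Establishment Authorization not required.
9. revenue $775,000 < $1,050,000; is located in Zone C; provides massage or bodywork services → High-Revenue Permit not required.
10. provides massage or bodywork services; revenue $775,000 < $2,525,000 → Municipal Authorization not required.
11. seating 140 ≥ 130; is a worker-owned cooperative → Standard Registration required.

Compliance Authorization, Cooperative Certificate, Massage Establishment Registration, Standard License, Trade License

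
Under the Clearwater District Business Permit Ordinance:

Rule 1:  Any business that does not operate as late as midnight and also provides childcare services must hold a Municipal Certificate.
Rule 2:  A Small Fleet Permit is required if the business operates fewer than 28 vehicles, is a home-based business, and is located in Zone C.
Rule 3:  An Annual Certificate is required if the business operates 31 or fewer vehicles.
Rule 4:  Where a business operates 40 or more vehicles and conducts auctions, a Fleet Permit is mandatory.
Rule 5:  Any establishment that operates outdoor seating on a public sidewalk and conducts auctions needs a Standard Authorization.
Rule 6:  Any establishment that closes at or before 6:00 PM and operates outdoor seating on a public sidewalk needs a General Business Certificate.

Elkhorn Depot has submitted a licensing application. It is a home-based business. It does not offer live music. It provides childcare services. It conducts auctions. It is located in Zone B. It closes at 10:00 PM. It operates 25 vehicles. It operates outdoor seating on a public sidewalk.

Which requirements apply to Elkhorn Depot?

Rule 1: closes 10:00 PM, at/before midnight; provides childcare services → Municipal Certificate required.
Rule 2: vehicles 25 < 28; is a home-based business; is located in Zone B (not: is located in Zone C) → Small Fleet Permit not required.
Rule 3: vehicles 25 ≤ 31 → Annual Certificate required.
Rule 4: vehicles 25 < 40; conducts auctions → Fleet Permit not required.
Rule 5: operates outdoor seating on a public sidewalk; conducts auctions → Standard Authorization required.
Rule 6: closes 10:00 PM, after 6:00 PM; operates outdoor seating on a public sidewalk → General Business Certificate not required.

Annual Certificate, Municipal Certificate, Standard Authorization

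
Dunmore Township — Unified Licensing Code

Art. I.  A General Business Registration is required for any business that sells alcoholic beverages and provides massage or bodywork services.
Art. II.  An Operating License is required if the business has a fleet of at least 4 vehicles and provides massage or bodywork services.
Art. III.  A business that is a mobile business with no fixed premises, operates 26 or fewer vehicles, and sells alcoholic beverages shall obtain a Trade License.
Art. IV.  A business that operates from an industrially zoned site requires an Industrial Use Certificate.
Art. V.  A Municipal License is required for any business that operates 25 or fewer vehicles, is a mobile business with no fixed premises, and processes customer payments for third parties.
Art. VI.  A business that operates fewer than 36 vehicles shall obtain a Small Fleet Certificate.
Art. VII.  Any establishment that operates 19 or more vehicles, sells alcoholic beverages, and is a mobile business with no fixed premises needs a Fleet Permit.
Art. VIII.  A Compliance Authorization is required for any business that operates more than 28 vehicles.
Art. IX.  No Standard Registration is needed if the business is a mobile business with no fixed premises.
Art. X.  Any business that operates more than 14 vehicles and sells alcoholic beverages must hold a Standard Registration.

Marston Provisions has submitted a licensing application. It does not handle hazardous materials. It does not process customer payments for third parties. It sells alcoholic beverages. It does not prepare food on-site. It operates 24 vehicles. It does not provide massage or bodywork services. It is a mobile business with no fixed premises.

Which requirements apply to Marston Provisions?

Art. I. sells alcoholic beverages; does not provide massage or bodywork services → General Business Registration not required.
Art. II. vehicles 24 ≥ 4; does not provide massage or bodywork services → Operating License not required.
Art. III. is a mobile business with no fixed premises; vehicles 24 ≤ 26; sells alcoholic beverages → Trade License required.
Art. IV. is a mobile business with no fixed premises (not: operates from an industrially zoned site) → Industrial Use Certificate not required.
Art. V. vehicles 24 ≤ 25; is a mobile business with no fixed premises; does not process customer payments for third parties → Municipal License not required.
Art. VI. vehicles 24 < 36 → Small Fleet Certificate required.
Art. VII. vehicles 24 ≥ 19; sells alcoholic beverages; is a mobile business with no fixed premises → Fleet Permit required.
Art. VIII. vehicles 24 ≤ 28 → Compliance Authorization not required.
Art. IX. is a mobile business with no fixed premises → exempt from Standard Registration.
Art. X. vehicles 24 > 14; sells alcoholic beverages → Standard Registration required.

Fleet Permit, Small Fleet Certificate, Trade License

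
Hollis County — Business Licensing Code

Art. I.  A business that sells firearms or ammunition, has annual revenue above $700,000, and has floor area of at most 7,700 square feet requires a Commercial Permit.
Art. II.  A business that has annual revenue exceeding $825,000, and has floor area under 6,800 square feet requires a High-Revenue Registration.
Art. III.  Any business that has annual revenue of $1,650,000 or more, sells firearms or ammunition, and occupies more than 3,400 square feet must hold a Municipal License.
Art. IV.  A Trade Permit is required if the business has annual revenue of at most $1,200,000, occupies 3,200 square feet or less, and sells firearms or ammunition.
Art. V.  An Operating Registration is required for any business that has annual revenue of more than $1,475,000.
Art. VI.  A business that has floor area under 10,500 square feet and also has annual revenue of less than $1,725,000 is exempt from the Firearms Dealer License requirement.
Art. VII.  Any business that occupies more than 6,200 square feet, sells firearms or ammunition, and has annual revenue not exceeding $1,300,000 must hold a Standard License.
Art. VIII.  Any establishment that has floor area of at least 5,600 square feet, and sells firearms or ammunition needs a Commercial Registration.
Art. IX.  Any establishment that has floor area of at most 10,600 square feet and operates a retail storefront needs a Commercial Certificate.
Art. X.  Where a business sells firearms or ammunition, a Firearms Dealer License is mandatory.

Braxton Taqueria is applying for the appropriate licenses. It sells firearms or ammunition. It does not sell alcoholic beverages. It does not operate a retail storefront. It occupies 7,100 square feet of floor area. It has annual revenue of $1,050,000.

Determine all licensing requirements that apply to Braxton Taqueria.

Art. I. sells firearms or ammunition; revenue $1,050,000 > $700,000; floor area 7,100 square feet ≤ 7,700 square feet → Commercial Permit required.
Art. II. revenue $1,050,000 > $825,000; floor area 7,100 square feet ≥ 6,800 square feet → High-Revenue Registration not required.
Art. III. revenue $1,050,000 < $1,650,000; sells firearms or ammunition; floor area 7,100 square feet > 3,400 square feet → Municipal License not required.
Art. IV. revenue $1,050,000 ≤ $1,200,000; floor area 7,100 square feet > 3,200 square feet; sells firearms or ammunition → Trade Permit not required.
Art. V. revenue $1,050,000 ≤ $1,475,000 → Operating Registration not required.
Art. VI. floor area 7,100 square feet < 10,500 square feet; revenue $1,050,000 < $1,725,000 → exempt from Firearms Dealer License.
Art. VII. floor area 7,100 square feet > 6,200 square feet; sells firearms or ammunition; revenue $1,050,000 ≤ $1,300,000 → Standard License required.
Art. VIII. floor area 7,100 square feet ≥ 5,600 square feet; sells firearms or ammunition → Commercial Registration required.
Art. IX. floor area 7,100 square feet ≤ 10,600 square feet; does not operate a retail storefront → Commercial Certificate not required.
Art. X. sells firearms or ammunition → Firearms Dealer License required.

Commercial Permit, Commercial Registration, Standard License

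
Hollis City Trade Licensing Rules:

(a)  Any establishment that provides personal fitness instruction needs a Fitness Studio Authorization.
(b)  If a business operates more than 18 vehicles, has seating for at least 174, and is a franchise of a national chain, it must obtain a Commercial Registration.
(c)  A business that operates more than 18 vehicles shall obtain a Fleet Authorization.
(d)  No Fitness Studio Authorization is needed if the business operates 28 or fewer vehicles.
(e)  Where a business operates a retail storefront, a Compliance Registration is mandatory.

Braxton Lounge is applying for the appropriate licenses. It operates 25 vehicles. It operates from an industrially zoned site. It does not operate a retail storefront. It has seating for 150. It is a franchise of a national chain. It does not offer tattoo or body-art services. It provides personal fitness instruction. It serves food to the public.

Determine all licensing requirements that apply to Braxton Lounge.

Fleet Authorization

(a) provides personal fitness instruction → Fitness Studio Authorization required.
(b) vehicles 25 > 18; seating 150 < 174; is a franchise of a national chain → Commercial Registration not required.
(c) vehicles 25 > 18 → Fleet Authorization required.
(d) vehicles 25 ≤ 28 → exempt from Fitness Studio Authorization.
(e) does not operate a retail storefront → Compliance Registration not required.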